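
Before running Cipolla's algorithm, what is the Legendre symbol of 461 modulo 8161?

(461|8161)
  = (8161|461)    [QR: 461 ≡ 1 mod 4, sign kept]
  = (324|461)    [8161 ≡ 324 mod 461]
  = (81|461)    [461 ≡ 5 mod 8 ⇒ (2|461)^2 = +1]
  = (461|81)    [QR: 81 ≡ 1 mod 4, sign kept]
  = (56|81)    [461 ≡ 56 mod 81]
  = (7|81)    [81 ≡ 1 mod 8 ⇒ (2|81)^3 = +1]
  = (81|7)    [QR: 81 ≡ 1 mod 4, sign kept]
  = (4|7)    [81 ≡ 4 mod 7]
  = (1|7)    [7 ≡ 7 mod 8 ⇒ (2|7)^2 = +1]
  = 1    [(1|7) = 1]

1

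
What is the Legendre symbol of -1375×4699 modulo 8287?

By multiplicativity, (-1375·4699/8287) = (-1375/8287)·(4699/8287).
First factor (-1375/8287):
(-1375/8287)
  = (6912/8287)    [-1375 ≡ 6912 mod 8287]
  = (27/8287)    [8287 ≡ 7 mod 8 ⇒ (2/8287)^8 = +1]
  = -(8287/27)    [QR: both ≡ 3 mod 4, sign flips]
  = -(25/27)    [8287 ≡ 25 mod 27]
  = -(27/25)    [QR: 25 ≡ 1 mod 4, sign kept]
  = -(2/25)    [27 ≡ 2 mod 25]
  = -(1/25)    [25 ≡ 1 mod 8 ⇒ (2/25) = +1]
  = -1    [(1/25) = 1]
Second factor (4699/8287):
(4699/8287)
  = -(8287/4699)    [QR: both ≡ 3 mod 4, sign flips]
  = -(3588/4699)    [8287 ≡ 3588 mod 4699]
  = -(897/4699)    [4699 ≡ 3 mod 8 ⇒ (2/4699)^2 = +1]
  = -(4699/897)    [QR: 897 ≡ 1 mod 4, sign kept]
  = -(214/897)    [4699 ≡ 214 mod 897]
  = -(107/897)    [897 ≡ 1 mod 8 ⇒ (2/897) = +1]
  = -(897/107)    [QR: 897 ≡ 1 mod 4, sign kept]
  = -(41/107)    [897 ≡ 41 mod 107]
  = -(107/41)    [QR: 41 ≡ 1 mod 4, sign kept]
  = -(25/41)    [107 ≡ 25 mod 41]
  = -(41/25)    [QR: 25 ≡ 1 mod 4, sign kept]
  = -(16/25)    [41 ≡ 16 mod 25]
  = -(1/25)    [25 ≡ 1 mod 8 ⇒ (2/25)^4 = +1]
  = -1    [(1/25) = 1]
Product: (-1)·(-1) = 1.

1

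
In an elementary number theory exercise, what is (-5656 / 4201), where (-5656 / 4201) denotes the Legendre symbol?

(-5656 / 4201)
  = (2746 / 4201)    [-5656 ≡ 2746 mod 4201]
  = (1373 / 4201)    [4201 ≡ 1 mod 8 ⇒ (2 / 4201) = +1]
  = (4201 / 1373)    [QR: 1373 ≡ 1 mod 4, sign kept]
  = (82 / 1373)    [4201 ≡ 82 mod 1373]
  = -(41 / 1373)    [1373 ≡ 5 mod 8 ⇒ (2 / 1373) = -1]
  = -(1373 / 41)    [QR: 41 ≡ 1 mod 4, sign kept]
  = -(20 / 41)    [1373 ≡ 20 mod 41]
  = -(5 / 41)    [41 ≡ 1 mod 8 ⇒ (2 / 41)^2 = +1]
  = -(41 / 5)    [QR: 5 ≡ 1 mod 4, sign kept]
  = -(1 / 5)    [41 ≡ 1 mod 5]
  = -1    [(1 / 5) = 1]

-1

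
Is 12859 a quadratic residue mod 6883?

yes

(12859/6883)
  = (5976/6883)    [12859 ≡ 5976 mod 6883]
  = -(747/6883)    [6883 ≡ 3 mod 8 ⇒ (2/6883)^3 = -1]
  = (6883/747)    [QR: both ≡ 3 mod 4, sign flips]
  = (160/747)    [6883 ≡ 160 mod 747]
  = -(5/747)    [747 ≡ 3 mod 8 ⇒ (2/747)^5 = -1]
  = -(747/5)    [QR: 5 ≡ 1 mod 4, sign kept]
  = -(2/5)    [747 ≡ 2 mod 5]
  = (1/5)    [5 ≡ 5 mod 8 ⇒ (2/5) = -1]
  = 1    [(1/5) = 1]
The Legendre symbol is 1, so x^2 ≡ 12859 (mod 6883) has solution.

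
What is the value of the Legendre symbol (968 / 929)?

(968 / 929)
  = (39 / 929)    [968 ≡ 39 mod 929]
  = (929 / 39)    [QR: 929 ≡ 1 mod 4, sign kept]
  = (32 / 39)    [929 ≡ 32 mod 39]
  = (1 / 39)    [39 ≡ 7 mod 8 ⇒ (2 / 39)^5 = +1]
  = 1    [(1 / 39) = 1]

1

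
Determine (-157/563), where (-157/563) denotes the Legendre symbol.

(-157/563)
  = -(157/563)    [563 ≡ 3 mod 4 ⇒ (-1/563) = -1]
  = -(563/157)    [QR: 157 ≡ 1 mod 4, sign kept]
  = -(92/157)    [563 ≡ 92 mod 157]
  = -(23/157)    [157 ≡ 5 mod 8 ⇒ (2/157)^2 = +1]
  = -(157/23)    [QR: 157 ≡ 1 mod 4, sign kept]
  = -(19/23)    [157 ≡ 19 mod 23]
  = (23/19)    [QR: both ≡ 3 mod 4, sign flips]
  = (4/19)    [23 ≡ 4 mod 19]
  = (1/19)    [19 ≡ 3 mod 8 ⇒ (2/19)^2 = +1]
  = 1    [(1/19) = 1]

1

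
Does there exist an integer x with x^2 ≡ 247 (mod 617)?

no

(247|617)
  = (617|247)    [QR: 617 ≡ 1 mod 4, sign kept]
  = (123|247)    [617 ≡ 123 mod 247]
  = -(247|123)    [QR: both ≡ 3 mod 4, sign flips]
  = -(1|123)    [247 ≡ 1 mod 123]
  = -1    [(1|123) = 1]
The Legendre symbol is -1, so x^2 ≡ 247 (mod 617) has no solution.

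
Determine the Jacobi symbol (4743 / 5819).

-1

(4743 / 5819)
  = -(5819 / 4743)    [QR: both ≡ 3 mod 4, sign flips]
  = -(1076 / 4743)    [5819 ≡ 1076 mod 4743]
  = -(269 / 4743)    [4743 ≡ 7 mod 8 ⇒ (2 / 4743)^2 = +1]
  = -(4743 / 269)    [QR: 269 ≡ 1 mod 4, sign kept]
  = -(170 / 269)    [4743 ≡ 170 mod 269]
  = (85 / 269)    [269 ≡ 5 mod 8 ⇒ (2 / 269) = -1]
  = (269 / 85)    [QR: 85 ≡ 1 mod 4, sign kept]
  = (14 / 85)    [269 ≡ 14 mod 85]
  = -(7 / 85)    [85 ≡ 5 mod 8 ⇒ (2 / 85) = -1]
  = -(85 / 7)    [QR: 85 ≡ 1 mod 4, sign kept]
  = -(1 / 7)    [85 ≡ 1 mod 7]
  = -1    [(1 / 7) = 1]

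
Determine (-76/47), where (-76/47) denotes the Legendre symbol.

1

(-76/47)
  = -(76/47)    [47 ≡ 3 mod 4 ⇒ (-1/47) = -1]
  = -(29/47)    [76 ≡ 29 mod 47]
  = -(47/29)    [QR: 29 ≡ 1 mod 4, sign kept]
  = -(18/29)    [47 ≡ 18 mod 29]
  = (9/29)    [29 ≡ 5 mod 8 ⇒ (2/29) = -1]
  = (29/9)    [QR: 9 ≡ 1 mod 4, sign kept]
  = (2/9)    [29 ≡ 2 mod 9]
  = (1/9)    [9 ≡ 1 mod 8 ⇒ (2/9) = +1]
  = 1    [(1/9) = 1]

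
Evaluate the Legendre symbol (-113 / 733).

Reduce the numerator: -113 ≡ 620 (mod 733), so (-113 / 733) = (620 / 733).
Factor out 2: 620 = 2^2·155. Since 733 ≡ 5 (mod 8), (2 / 733) = -1, and (2 / 733)^2 = +1. Now have (155 / 733).
733 ≡ 1 (mod 4), so quadratic reciprocity gives (155 / 733) = (733 / 155). Reduce: 733 ≡ 113 (mod 155). Now have (113 / 155).
113 ≡ 1 (mod 4), so quadratic reciprocity gives (113 / 155) = (155 / 113). Reduce: 155 ≡ 42 (mod 113). Now have (42 / 113).
Factor out 2: 42 = 2·21. Since 113 ≡ 1 (mod 8), (2 / 113) = +1. Now have (21 / 113).
21 ≡ 1 (mod 4), so quadratic reciprocity gives (21 / 113) = (113 / 21). Reduce: 113 ≡ 8 (mod 21). Now have (8 / 21).
Factor out 2: 8 = 2^3. Since 21 ≡ 5 (mod 8), (2 / 21) = -1, and (2 / 21)^3 = -1. Now have -(1 / 21).
(1 / 21) = 1. Collecting the sign factors: -1.

-1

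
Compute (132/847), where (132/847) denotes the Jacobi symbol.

0

Factor out 2: 132 = 2^2·33. Since 847 ≡ 7 (mod 8), (2/847) = +1, and (2/847)^2 = +1. Now have (33/847).
33 ≡ 1 (mod 4), so quadratic reciprocity gives (33/847) = (847/33). Reduce: 847 ≡ 22 (mod 33). Now have (22/33).
Factor out 2: 22 = 2·11. Since 33 ≡ 1 (mod 8), (2/33) = +1. Now have (11/33).
33 ≡ 1 (mod 4), so quadratic reciprocity gives (11/33) = (33/11). Reduce: 33 ≡ 0 (mod 11). Now have (0/11).
The numerator is now 0 with denominator 11 > 1: the symbol is 0.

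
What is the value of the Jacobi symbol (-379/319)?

(-379/319)
  = (259/319)    [-379 ≡ 259 mod 319]
  = -(319/259)    [QR: both ≡ 3 mod 4, sign flips]
  = -(60/259)    [319 ≡ 60 mod 259]
  = -(15/259)    [259 ≡ 3 mod 8 ⇒ (2/259)^2 = +1]
  = (259/15)    [QR: both ≡ 3 mod 4, sign flips]
  = (4/15)    [259 ≡ 4 mod 15]
  = (1/15)    [15 ≡ 7 mod 8 ⇒ (2/15)^2 = +1]
  = 1    [(1/15) = 1]

1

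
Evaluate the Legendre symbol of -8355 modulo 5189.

(-8355/5189)
  = (2023/5189)    [-8355 ≡ 2023 mod 5189]
  = (5189/2023)    [QR: 5189 ≡ 1 mod 4, sign kept]
  = (1143/2023)    [5189 ≡ 1143 mod 2023]
  = -(2023/1143)    [QR: both ≡ 3 mod 4, sign flips]
  = -(880/1143)    [2023 ≡ 880 mod 1143]
  = -(55/1143)    [1143 ≡ 7 mod 8 ⇒ (2/1143)^4 = +1]
  = (1143/55)    [QR: both ≡ 3 mod 4, sign flips]
  = (43/55)    [1143 ≡ 43 mod 55]
  = -(55/43)    [QR: both ≡ 3 mod 4, sign flips]
  = -(12/43)    [55 ≡ 12 mod 43]
  = -(3/43)    [43 ≡ 3 mod 8 ⇒ (2/43)^2 = +1]
  = (43/3)    [QR: both ≡ 3 mod 4, sign flips]
  = (1/3)    [43 ≡ 1 mod 3]
  = 1    [(1/3) = 1]

1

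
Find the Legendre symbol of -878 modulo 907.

-1

Reduce the numerator: -878 ≡ 29 (mod 907), so (-878/907) = (29/907).
29 ≡ 1 (mod 4), so quadratic reciprocity gives (29/907) = (907/29). Reduce: 907 ≡ 8 (mod 29). Now have (8/29).
Factor out 2: 8 = 2^3. Since 29 ≡ 5 (mod 8), (2/29) = -1, and (2/29)^3 = -1. Now have -(1/29).
(1/29) = 1. Collecting the sign factors: -1.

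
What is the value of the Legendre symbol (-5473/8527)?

(-5473/8527)
  = -(5473/8527)    [8527 ≡ 3 mod 4 ⇒ (-1/8527) = -1]
  = -(8527/5473)    [QR: 5473 ≡ 1 mod 4, sign kept]
  = -(3054/5473)    [8527 ≡ 3054 mod 5473]
  = -(1527/5473)    [5473 ≡ 1 mod 8 ⇒ (2/5473) = +1]
  = -(5473/1527)    [QR: 5473 ≡ 1 mod 4, sign kept]
  = -(892/1527)    [5473 ≡ 892 mod 1527]
  = -(223/1527)    [1527 ≡ 7 mod 8 ⇒ (2/1527)^2 = +1]
  = (1527/223)    [QR: both ≡ 3 mod 4, sign flips]
  = (189/223)    [1527 ≡ 189 mod 223]
  = (223/189)    [QR: 189 ≡ 1 mod 4, sign kept]
  = (34/189)    [223 ≡ 34 mod 189]
  = -(17/189)    [189 ≡ 5 mod 8 ⇒ (2/189) = -1]
  = -(189/17)    [QR: 17 ≡ 1 mod 4, sign kept]
  = -(2/17)    [189 ≡ 2 mod 17]
  = -(1/17)    [17 ≡ 1 mod 8 ⇒ (2/17) = +1]
  = -1    [(1/17) = 1]

-1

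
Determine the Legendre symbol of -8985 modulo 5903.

-1

Pull out -1: (-8985 / 5903) = (-1 / 5903)·(8985 / 5903). Since 5903 ≡ 3 (mod 4), (-1 / 5903) = -1. Now have -(8985 / 5903).
Reduce the numerator: 8985 ≡ 3082 (mod 5903), so (8985 / 5903) = (3082 / 5903).
Factor out 2: 3082 = 2·1541. Since 5903 ≡ 7 (mod 8), (2 / 5903) = +1. Now have -(1541 / 5903).
1541 ≡ 1 (mod 4), so quadratic reciprocity gives (1541 / 5903) = (5903 / 1541). Reduce: 5903 ≡ 1280 (mod 1541). Now have -(1280 / 1541).
Factor out 2: 1280 = 2^8·5. Since 1541 ≡ 5 (mod 8), (2 / 1541) = -1, and (2 / 1541)^8 = +1. Now have -(5 / 1541).
5 ≡ 1 (mod 4), so quadratic reciprocity gives (5 / 1541) = (1541 / 5). Reduce: 1541 ≡ 1 (mod 5). Now have -(1 / 5).
(1 / 5) = 1. Collecting the sign factors: -1.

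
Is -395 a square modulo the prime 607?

yes

(-395/607)
  = (212/607)    [-395 ≡ 212 mod 607]
  = (53/607)    [607 ≡ 7 mod 8 ⇒ (2/607)^2 = +1]
  = (607/53)    [QR: 53 ≡ 1 mod 4, sign kept]
  = (24/53)    [607 ≡ 24 mod 53]
  = -(3/53)    [53 ≡ 5 mod 8 ⇒ (2/53)^3 = -1]
  = -(53/3)    [QR: 53 ≡ 1 mod 4, sign kept]
  = -(2/3)    [53 ≡ 2 mod 3]
  = (1/3)    [3 ≡ 3 mod 8 ⇒ (2/3) = -1]
  = 1    [(1/3) = 1]
(-395/607) = 1, and 607 is prime, so -395 is a quadratic residue mod 607.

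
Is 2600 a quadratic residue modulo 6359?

no

Factor out 2: 2600 = 2^3·325. Since 6359 ≡ 7 (mod 8), (2|6359) = +1, and (2|6359)^3 = +1. Now have (325|6359).
325 ≡ 1 (mod 4), so quadratic reciprocity gives (325|6359) = (6359|325). Reduce: 6359 ≡ 184 (mod 325). Now have (184|325).
Factor out 2: 184 = 2^3·23. Since 325 ≡ 5 (mod 8), (2|325) = -1, and (2|325)^3 = -1. Now have -(23|325).
325 ≡ 1 (mod 4), so quadratic reciprocity gives (23|325) = (325|23). Reduce: 325 ≡ 3 (mod 23). Now have -(3|23).
Both 3 ≡ 3 and 23 ≡ 3 (mod 4), so reciprocity gives (3|23) = -(23|3). Reduce: 23 ≡ 2 (mod 3). Now have (2|3).
Factor out 2: 2 = 2. Since 3 ≡ 3 (mod 8), (2|3) = -1. Now have -(1|3).
(1|3) = 1. Collecting the sign factors: -1.
The Legendre symbol is -1, so x^2 ≡ 2600 (mod 6359) has no solution.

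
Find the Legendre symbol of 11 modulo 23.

-1

Both 11 ≡ 3 and 23 ≡ 3 (mod 4), so reciprocity gives (11/23) = -(23/11). Reduce: 23 ≡ 1 (mod 11). Now have -(1/11).
(1/11) = 1. Collecting the sign factors: -1.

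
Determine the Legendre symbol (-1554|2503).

1

Reduce the numerator: -1554 ≡ 949 (mod 2503), so (-1554|2503) = (949|2503).
949 ≡ 1 (mod 4), so quadratic reciprocity gives (949|2503) = (2503|949). Reduce: 2503 ≡ 605 (mod 949). Now have (605|949).
605 ≡ 1 (mod 4), so quadratic reciprocity gives (605|949) = (949|605). Reduce: 949 ≡ 344 (mod 605). Now have (344|605).
Factor out 2: 344 = 2^3·43. Since 605 ≡ 5 (mod 8), (2|605) = -1, and (2|605)^3 = -1. Now have -(43|605).
605 ≡ 1 (mod 4), so quadratic reciprocity gives (43|605) = (605|43). Reduce: 605 ≡ 3 (mod 43). Now have -(3|43).
Both 3 ≡ 3 and 43 ≡ 3 (mod 4), so reciprocity gives (3|43) = -(43|3). Reduce: 43 ≡ 1 (mod 3). Now have (1|3).
(1|3) = 1. Collecting the sign factors: 1.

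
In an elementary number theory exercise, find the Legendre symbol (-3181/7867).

-1

(-3181/7867)
  = (4686/7867)    [-3181 ≡ 4686 mod 7867]
  = -(2343/7867)    [7867 ≡ 3 mod 8 ⇒ (2/7867) = -1]
  = (7867/2343)    [QR: both ≡ 3 mod 4, sign flips]
  = (838/2343)    [7867 ≡ 838 mod 2343]
  = (419/2343)    [2343 ≡ 7 mod 8 ⇒ (2/2343) = +1]
  = -(2343/419)    [QR: both ≡ 3 mod 4, sign flips]
  = -(248/419)    [2343 ≡ 248 mod 419]
  = (31/419)    [419 ≡ 3 mod 8 ⇒ (2/419)^3 = -1]
  = -(419/31)    [QR: both ≡ 3 mod 4, sign flips]
  = -(16/31)    [419 ≡ 16 mod 31]
  = -(1/31)    [31 ≡ 7 mod 8 ⇒ (2/31)^4 = +1]
  = -1    [(1/31) = 1]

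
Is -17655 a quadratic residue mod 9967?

Reduce the numerator: -17655 ≡ 2279 (mod 9967), so (-17655/9967) = (2279/9967).
Both 2279 ≡ 3 and 9967 ≡ 3 (mod 4), so reciprocity gives (2279/9967) = -(9967/2279). Reduce: 9967 ≡ 851 (mod 2279). Now have -(851/2279).
Both 851 ≡ 3 and 2279 ≡ 3 (mod 4), so reciprocity gives (851/2279) = -(2279/851). Reduce: 2279 ≡ 577 (mod 851). Now have (577/851).
577 ≡ 1 (mod 4), so quadratic reciprocity gives (577/851) = (851/577). Reduce: 851 ≡ 274 (mod 577). Now have (274/577).
Factor out 2: 274 = 2·137. Since 577 ≡ 1 (mod 8), (2/577) = +1. Now have (137/577).
137 ≡ 1 (mod 4), so quadratic reciprocity gives (137/577) = (577/137). Reduce: 577 ≡ 29 (mod 137). Now have (29/137).
29 ≡ 1 (mod 4), so quadratic reciprocity gives (29/137) = (137/29). Reduce: 137 ≡ 21 (mod 29). Now have (21/29).
21 ≡ 1 (mod 4), so quadratic reciprocity gives (21/29) = (29/21). Reduce: 29 ≡ 8 (mod 21). Now have (8/21).
Factor out 2: 8 = 2^3. Since 21 ≡ 5 (mod 8), (2/21) = -1, and (2/21)^3 = -1. Now have -(1/21).
(1/21) = 1. Collecting the sign factors: -1.
The Legendre symbol is -1, so x^2 ≡ -17655 (mod 9967) has no solution.

no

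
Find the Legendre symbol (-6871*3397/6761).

-1

By multiplicativity, (-6871·3397/6761) = (-6871/6761)·(3397/6761).
First factor (-6871/6761):
(-6871/6761)
  = (6871/6761)    [6761 ≡ 1 mod 4 ⇒ (-1/6761) = +1]
  = (110/6761)    [6871 ≡ 110 mod 6761]
  = (55/6761)    [6761 ≡ 1 mod 8 ⇒ (2/6761) = +1]
  = (6761/55)    [QR: 6761 ≡ 1 mod 4, sign kept]
  = (51/55)    [6761 ≡ 51 mod 55]
  = -(55/51)    [QR: both ≡ 3 mod 4, sign flips]
  = -(4/51)    [55 ≡ 4 mod 51]
  = -(1/51)    [51 ≡ 3 mod 8 ⇒ (2/51)^2 = +1]
  = -1    [(1/51) = 1]
Second factor (3397/6761):
(3397/6761)
  = (6761/3397)    [QR: 3397 ≡ 1 mod 4, sign kept]
  = (3364/3397)    [6761 ≡ 3364 mod 3397]
  = (841/3397)    [3397 ≡ 5 mod 8 ⇒ (2/3397)^2 = +1]
  = (3397/841)    [QR: 841 ≡ 1 mod 4, sign kept]
  = (33/841)    [3397 ≡ 33 mod 841]
  = (841/33)    [QR: 33 ≡ 1 mod 4, sign kept]
  = (16/33)    [841 ≡ 16 mod 33]
  = (1/33)    [33 ≡ 1 mod 8 ⇒ (2/33)^4 = +1]
  = 1    [(1/33) = 1]
Product: (-1)·(1) = -1.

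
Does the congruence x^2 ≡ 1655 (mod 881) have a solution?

(1655/881)
  = (774/881)    [1655 ≡ 774 mod 881]
  = (387/881)    [881 ≡ 1 mod 8 ⇒ (2/881) = +1]
  = (881/387)    [QR: 881 ≡ 1 mod 4, sign kept]
  = (107/387)    [881 ≡ 107 mod 387]
  = -(387/107)    [QR: both ≡ 3 mod 4, sign flips]
  = -(66/107)    [387 ≡ 66 mod 107]
  = (33/107)    [107 ≡ 3 mod 8 ⇒ (2/107) = -1]
  = (107/33)    [QR: 33 ≡ 1 mod 4, sign kept]
  = (8/33)    [107 ≡ 8 mod 33]
  = (1/33)    [33 ≡ 1 mod 8 ⇒ (2/33)^3 = +1]
  = 1    [(1/33) = 1]
The Legendre symbol is 1, so x^2 ≡ 1655 (mod 881) has solution.

yes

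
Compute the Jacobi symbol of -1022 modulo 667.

1

(-1022/667)
  = (312/667)    [-1022 ≡ 312 mod 667]
  = -(39/667)    [667 ≡ 3 mod 8 ⇒ (2/667)^3 = -1]
  = (667/39)    [QR: both ≡ 3 mod 4, sign flips]
  = (4/39)    [667 ≡ 4 mod 39]
  = (1/39)    [39 ≡ 7 mod 8 ⇒ (2/39)^2 = +1]
  = 1    [(1/39) = 1]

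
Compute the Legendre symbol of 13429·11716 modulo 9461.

1

By multiplicativity, (13429·11716 / 9461) = (13429 / 9461)·(11716 / 9461).
First factor (13429 / 9461):
Reduce the numerator: 13429 ≡ 3968 (mod 9461), so (13429 / 9461) = (3968 / 9461).
Factor out 2: 3968 = 2^7·31. Since 9461 ≡ 5 (mod 8), (2 / 9461) = -1, and (2 / 9461)^7 = -1. Now have -(31 / 9461).
9461 ≡ 1 (mod 4), so quadratic reciprocity gives (31 / 9461) = (9461 / 31). Reduce: 9461 ≡ 6 (mod 31). Now have -(6 / 31).
Factor out 2: 6 = 2·3. Since 31 ≡ 7 (mod 8), (2 / 31) = +1. Now have -(3 / 31).
Both 3 ≡ 3 and 31 ≡ 3 (mod 4), so reciprocity gives (3 / 31) = -(31 / 3). Reduce: 31 ≡ 1 (mod 3). Now have (1 / 3).
(1 / 3) = 1. Collecting the sign factors: 1.
Second factor (11716 / 9461):
Reduce the numerator: 11716 ≡ 2255 (mod 9461), so (11716 / 9461) = (2255 / 9461).
9461 ≡ 1 (mod 4), so quadratic reciprocity gives (2255 / 9461) = (9461 / 2255). Reduce: 9461 ≡ 441 (mod 2255). Now have (441 / 2255).
441 ≡ 1 (mod 4), so quadratic reciprocity gives (441 / 2255) = (2255 / 441). Reduce: 2255 ≡ 50 (mod 441). Now have (50 / 441).
Factor out 2: 50 = 2·25. Since 441 ≡ 1 (mod 8), (2 / 441) = +1. Now have (25 / 441).
25 ≡ 1 (mod 4), so quadratic reciprocity gives (25 / 441) = (441 / 25). Reduce: 441 ≡ 16 (mod 25). Now have (16 / 25).
Factor out 2: 16 = 2^4. Since 25 ≡ 1 (mod 8), (2 / 25) = +1, and (2 / 25)^4 = +1. Now have (1 / 25).
(1 / 25) = 1. Collecting the sign factors: 1.
Product: (1)·(1) = 1.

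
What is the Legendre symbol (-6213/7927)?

(-6213/7927)
  = (1714/7927)    [-6213 ≡ 1714 mod 7927]
  = (857/7927)    [7927 ≡ 7 mod 8 ⇒ (2/7927) = +1]
  = (7927/857)    [QR: 857 ≡ 1 mod 4, sign kept]
  = (214/857)    [7927 ≡ 214 mod 857]
  = (107/857)    [857 ≡ 1 mod 8 ⇒ (2/857) = +1]
  = (857/107)    [QR: 857 ≡ 1 mod 4, sign kept]
  = (1/107)    [857 ≡ 1 mod 107]
  = 1    [(1/107) = 1]

1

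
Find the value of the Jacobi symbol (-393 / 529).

1

Pull out -1: (-393 / 529) = (-1 / 529)·(393 / 529). Since 529 ≡ 1 (mod 4), (-1 / 529) = +1. Now have (393 / 529).
393 ≡ 1 (mod 4), so quadratic reciprocity gives (393 / 529) = (529 / 393). Reduce: 529 ≡ 136 (mod 393). Now have (136 / 393).
Factor out 2: 136 = 2^3·17. Since 393 ≡ 1 (mod 8), (2 / 393) = +1, and (2 / 393)^3 = +1. Now have (17 / 393).
17 ≡ 1 (mod 4), so quadratic reciprocity gives (17 / 393) = (393 / 17). Reduce: 393 ≡ 2 (mod 17). Now have (2 / 17).
Factor out 2: 2 = 2. Since 17 ≡ 1 (mod 8), (2 / 17) = +1. Now have (1 / 17).
(1 / 17) = 1. Collecting the sign factors: 1.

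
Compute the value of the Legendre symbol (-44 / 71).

Pull out -1: (-44 / 71) = (-1 / 71)·(44 / 71). Since 71 ≡ 3 (mod 4), (-1 / 71) = -1. Now have -(44 / 71).
Factor out 2: 44 = 2^2·11. Since 71 ≡ 7 (mod 8), (2 / 71) = +1, and (2 / 71)^2 = +1. Now have -(11 / 71).
Both 11 ≡ 3 and 71 ≡ 3 (mod 4), so reciprocity gives (11 / 71) = -(71 / 11). Reduce: 71 ≡ 5 (mod 11). Now have (5 / 11).
5 ≡ 1 (mod 4), so quadratic reciprocity gives (5 / 11) = (11 / 5). Reduce: 11 ≡ 1 (mod 5). Now have (1 / 5).
(1 / 5) = 1. Collecting the sign factors: 1.

1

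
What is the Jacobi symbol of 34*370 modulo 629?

0

By multiplicativity, (34·370/629) = (34/629)·(370/629).
First factor (34/629):
Factor out 2: 34 = 2·17. Since 629 ≡ 5 (mod 8), (2/629) = -1. Now have -(17/629).
17 ≡ 1 (mod 4), so quadratic reciprocity gives (17/629) = (629/17). Reduce: 629 ≡ 0 (mod 17). Now have -(0/17).
The numerator is now 0 with denominator 17 > 1: the symbol is 0.
Second factor (370/629):
Factor out 2: 370 = 2·185. Since 629 ≡ 5 (mod 8), (2/629) = -1. Now have -(185/629).
185 ≡ 1 (mod 4), so quadratic reciprocity gives (185/629) = (629/185). Reduce: 629 ≡ 74 (mod 185). Now have -(74/185).
Factor out 2: 74 = 2·37. Since 185 ≡ 1 (mod 8), (2/185) = +1. Now have -(37/185).
37 ≡ 1 (mod 4), so quadratic reciprocity gives (37/185) = (185/37). Reduce: 185 ≡ 0 (mod 37). Now have -(0/37).
The numerator is now 0 with denominator 37 > 1: the symbol is 0.
Product: (0)·(0) = 0.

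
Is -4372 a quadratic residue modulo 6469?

yes

Reduce the numerator: -4372 ≡ 2097 (mod 6469), so (-4372/6469) = (2097/6469).
2097 ≡ 1 (mod 4), so quadratic reciprocity gives (2097/6469) = (6469/2097). Reduce: 6469 ≡ 178 (mod 2097). Now have (178/2097).
Factor out 2: 178 = 2·89. Since 2097 ≡ 1 (mod 8), (2/2097) = +1. Now have (89/2097).
89 ≡ 1 (mod 4), so quadratic reciprocity gives (89/2097) = (2097/89). Reduce: 2097 ≡ 50 (mod 89). Now have (50/89).
Factor out 2: 50 = 2·25. Since 89 ≡ 1 (mod 8), (2/89) = +1. Now have (25/89).
25 ≡ 1 (mod 4), so quadratic reciprocity gives (25/89) = (89/25). Reduce: 89 ≡ 14 (mod 25). Now have (14/25).
Factor out 2: 14 = 2·7. Since 25 ≡ 1 (mod 8), (2/25) = +1. Now have (7/25).
25 ≡ 1 (mod 4), so quadratic reciprocity gives (7/25) = (25/7). Reduce: 25 ≡ 4 (mod 7). Now have (4/7).
Factor out 2: 4 = 2^2. Since 7 ≡ 7 (mod 8), (2/7) = +1, and (2/7)^2 = +1. Now have (1/7).
(1/7) = 1. Collecting the sign factors: 1.
(-4372/6469) = 1, and 6469 is prime, so -4372 is a quadratic residue mod 6469.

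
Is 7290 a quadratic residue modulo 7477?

Factor out 2: 7290 = 2·3645. Since 7477 ≡ 5 (mod 8), (2/7477) = -1. Now have -(3645/7477).
3645 ≡ 1 (mod 4), so quadratic reciprocity gives (3645/7477) = (7477/3645). Reduce: 7477 ≡ 187 (mod 3645). Now have -(187/3645).
3645 ≡ 1 (mod 4), so quadratic reciprocity gives (187/3645) = (3645/187). Reduce: 3645 ≡ 92 (mod 187). Now have -(92/187).
Factor out 2: 92 = 2^2·23. Since 187 ≡ 3 (mod 8), (2/187) = -1, and (2/187)^2 = +1. Now have -(23/187).
Both 23 ≡ 3 and 187 ≡ 3 (mod 4), so reciprocity gives (23/187) = -(187/23). Reduce: 187 ≡ 3 (mod 23). Now have (3/23).
Both 3 ≡ 3 and 23 ≡ 3 (mod 4), so reciprocity gives (3/23) = -(23/3). Reduce: 23 ≡ 2 (mod 3). Now have -(2/3).
Factor out 2: 2 = 2. Since 3 ≡ 3 (mod 8), (2/3) = -1. Now have (1/3).
(1/3) = 1. Collecting the sign factors: 1.
(7290/7477) = 1, and 7477 is prime, so 7290 is a quadratic residue mod 7477.

yes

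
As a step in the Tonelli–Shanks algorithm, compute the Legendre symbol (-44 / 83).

-1

Pull out -1: (-44 / 83) = (-1 / 83)·(44 / 83). Since 83 ≡ 3 (mod 4), (-1 / 83) = -1. Now have -(44 / 83).
Factor out 2: 44 = 2^2·11. Since 83 ≡ 3 (mod 8), (2 / 83) = -1, and (2 / 83)^2 = +1. Now have -(11 / 83).
Both 11 ≡ 3 and 83 ≡ 3 (mod 4), so reciprocity gives (11 / 83) = -(83 / 11). Reduce: 83 ≡ 6 (mod 11). Now have (6 / 11).
Factor out 2: 6 = 2·3. Since 11 ≡ 3 (mod 8), (2 / 11) = -1. Now have -(3 / 11).
Both 3 ≡ 3 and 11 ≡ 3 (mod 4), so reciprocity gives (3 / 11) = -(11 / 3). Reduce: 11 ≡ 2 (mod 3). Now have (2 / 3).
Factor out 2: 2 = 2. Since 3 ≡ 3 (mod 8), (2 / 3) = -1. Now have -(1 / 3).
(1 / 3) = 1. Collecting the sign factors: -1.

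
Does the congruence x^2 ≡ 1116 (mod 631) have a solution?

(1116/631)
  = (485/631)    [1116 ≡ 485 mod 631]
  = (631/485)    [QR: 485 ≡ 1 mod 4, sign kept]
  = (146/485)    [631 ≡ 146 mod 485]
  = -(73/485)    [485 ≡ 5 mod 8 ⇒ (2/485) = -1]
  = -(485/73)    [QR: 73 ≡ 1 mod 4, sign kept]
  = -(47/73)    [485 ≡ 47 mod 73]
  = -(73/47)    [QR: 73 ≡ 1 mod 4, sign kept]
  = -(26/47)    [73 ≡ 26 mod 47]
  = -(13/47)    [47 ≡ 7 mod 8 ⇒ (2/47) = +1]
  = -(47/13)    [QR: 13 ≡ 1 mod 4, sign kept]
  = -(8/13)    [47 ≡ 8 mod 13]
  = (1/13)    [13 ≡ 5 mod 8 ⇒ (2/13)^3 = -1]
  = 1    [(1/13) = 1]
The Legendre symbol is 1, so x^2 ≡ 1116 (mod 631) has solution.

yes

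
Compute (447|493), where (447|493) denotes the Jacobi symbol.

1

493 ≡ 1 (mod 4), so quadratic reciprocity gives (447|493) = (493|447). Reduce: 493 ≡ 46 (mod 447). Now have (46|447).
Factor out 2: 46 = 2·23. Since 447 ≡ 7 (mod 8), (2|447) = +1. Now have (23|447).
Both 23 ≡ 3 and 447 ≡ 3 (mod 4), so reciprocity gives (23|447) = -(447|23). Reduce: 447 ≡ 10 (mod 23). Now have -(10|23).
Factor out 2: 10 = 2·5. Since 23 ≡ 7 (mod 8), (2|23) = +1. Now have -(5|23).
5 ≡ 1 (mod 4), so quadratic reciprocity gives (5|23) = (23|5). Reduce: 23 ≡ 3 (mod 5). Now have -(3|5).
5 ≡ 1 (mod 4), so quadratic reciprocity gives (3|5) = (5|3). Reduce: 5 ≡ 2 (mod 3). Now have -(2|3).
Factor out 2: 2 = 2. Since 3 ≡ 3 (mod 8), (2|3) = -1. Now have (1|3).
(1|3) = 1. Collecting the sign factors: 1.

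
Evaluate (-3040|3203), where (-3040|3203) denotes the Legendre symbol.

1

Pull out -1: (-3040|3203) = (-1|3203)·(3040|3203). Since 3203 ≡ 3 (mod 4), (-1|3203) = -1. Now have -(3040|3203).
Factor out 2: 3040 = 2^5·95. Since 3203 ≡ 3 (mod 8), (2|3203) = -1, and (2|3203)^5 = -1. Now have (95|3203).
Both 95 ≡ 3 and 3203 ≡ 3 (mod 4), so reciprocity gives (95|3203) = -(3203|95). Reduce: 3203 ≡ 68 (mod 95). Now have -(68|95).
Factor out 2: 68 = 2^2·17. Since 95 ≡ 7 (mod 8), (2|95) = +1, and (2|95)^2 = +1. Now have -(17|95).
17 ≡ 1 (mod 4), so quadratic reciprocity gives (17|95) = (95|17). Reduce: 95 ≡ 10 (mod 17). Now have -(10|17).
Factor out 2: 10 = 2·5. Since 17 ≡ 1 (mod 8), (2|17) = +1. Now have -(5|17).
5 ≡ 1 (mod 4), so quadratic reciprocity gives (5|17) = (17|5). Reduce: 17 ≡ 2 (mod 5). Now have -(2|5).
Factor out 2: 2 = 2. Since 5 ≡ 5 (mod 8), (2|5) = -1. Now have (1|5).
(1|5) = 1. Collecting the sign factors: 1.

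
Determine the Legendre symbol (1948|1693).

Reduce the numerator: 1948 ≡ 255 (mod 1693), so (1948|1693) = (255|1693).
1693 ≡ 1 (mod 4), so quadratic reciprocity gives (255|1693) = (1693|255). Reduce: 1693 ≡ 163 (mod 255). Now have (163|255).
Both 163 ≡ 3 and 255 ≡ 3 (mod 4), so reciprocity gives (163|255) = -(255|163). Reduce: 255 ≡ 92 (mod 163). Now have -(92|163).
Factor out 2: 92 = 2^2·23. Since 163 ≡ 3 (mod 8), (2|163) = -1, and (2|163)^2 = +1. Now have -(23|163).
Both 23 ≡ 3 and 163 ≡ 3 (mod 4), so reciprocity gives (23|163) = -(163|23). Reduce: 163 ≡ 2 (mod 23). Now have (2|23).
Factor out 2: 2 = 2. Since 23 ≡ 7 (mod 8), (2|23) = +1. Now have (1|23).
(1|23) = 1. Collecting the sign factors: 1.

1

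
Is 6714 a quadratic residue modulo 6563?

yes

Reduce the numerator: 6714 ≡ 151 (mod 6563), so (6714/6563) = (151/6563).
Both 151 ≡ 3 and 6563 ≡ 3 (mod 4), so reciprocity gives (151/6563) = -(6563/151). Reduce: 6563 ≡ 70 (mod 151). Now have -(70/151).
Factor out 2: 70 = 2·35. Since 151 ≡ 7 (mod 8), (2/151) = +1. Now have -(35/151).
Both 35 ≡ 3 and 151 ≡ 3 (mod 4), so reciprocity gives (35/151) = -(151/35). Reduce: 151 ≡ 11 (mod 35). Now have (11/35).
Both 11 ≡ 3 and 35 ≡ 3 (mod 4), so reciprocity gives (11/35) = -(35/11). Reduce: 35 ≡ 2 (mod 11). Now have -(2/11).
Factor out 2: 2 = 2. Since 11 ≡ 3 (mod 8), (2/11) = -1. Now have (1/11).
(1/11) = 1. Collecting the sign factors: 1.
The Legendre symbol is 1, so x^2 ≡ 6714 (mod 6563) has solution.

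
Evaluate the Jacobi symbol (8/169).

1

(8/169)
  = (1/169)    [169 ≡ 1 mod 8 ⇒ (2/169)^3 = +1]
  = 1    [(1/169) = 1]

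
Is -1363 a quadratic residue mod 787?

(-1363|787)
  = (211|787)    [-1363 ≡ 211 mod 787]
  = -(787|211)    [QR: both ≡ 3 mod 4, sign flips]
  = -(154|211)    [787 ≡ 154 mod 211]
  = (77|211)    [211 ≡ 3 mod 8 ⇒ (2|211) = -1]
  = (211|77)    [QR: 77 ≡ 1 mod 4, sign kept]
  = (57|77)    [211 ≡ 57 mod 77]
  = (77|57)    [QR: 57 ≡ 1 mod 4, sign kept]
  = (20|57)    [77 ≡ 20 mod 57]
  = (5|57)    [57 ≡ 1 mod 8 ⇒ (2|57)^2 = +1]
  = (57|5)    [QR: 5 ≡ 1 mod 4, sign kept]
  = (2|5)    [57 ≡ 2 mod 5]
  = -(1|5)    [5 ≡ 5 mod 8 ⇒ (2|5) = -1]
  = -1    [(1|5) = 1]
(-1363|787) = -1, and 787 is prime, so -1363 is not a quadratic residue mod 787.

no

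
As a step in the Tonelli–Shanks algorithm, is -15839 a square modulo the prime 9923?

Pull out -1: (-15839|9923) = (-1|9923)·(15839|9923). Since 9923 ≡ 3 (mod 4), (-1|9923) = -1. Now have -(15839|9923).
Reduce the numerator: 15839 ≡ 5916 (mod 9923), so (15839|9923) = (5916|9923).
Factor out 2: 5916 = 2^2·1479. Since 9923 ≡ 3 (mod 8), (2|9923) = -1, and (2|9923)^2 = +1. Now have -(1479|9923).
Both 1479 ≡ 3 and 9923 ≡ 3 (mod 4), so reciprocity gives (1479|9923) = -(9923|1479). Reduce: 9923 ≡ 1049 (mod 1479). Now have (1049|1479).
1049 ≡ 1 (mod 4), so quadratic reciprocity gives (1049|1479) = (1479|1049). Reduce: 1479 ≡ 430 (mod 1049). Now have (430|1049).
Factor out 2: 430 = 2·215. Since 1049 ≡ 1 (mod 8), (2|1049) = +1. Now have (215|1049).
1049 ≡ 1 (mod 4), so quadratic reciprocity gives (215|1049) = (1049|215). Reduce: 1049 ≡ 189 (mod 215). Now have (189|215).
189 ≡ 1 (mod 4), so quadratic reciprocity gives (189|215) = (215|189). Reduce: 215 ≡ 26 (mod 189). Now have (26|189).
Factor out 2: 26 = 2·13. Since 189 ≡ 5 (mod 8), (2|189) = -1. Now have -(13|189).
13 ≡ 1 (mod 4), so quadratic reciprocity gives (13|189) = (189|13). Reduce: 189 ≡ 7 (mod 13). Now have -(7|13).
13 ≡ 1 (mod 4), so quadratic reciprocity gives (7|13) = (13|7). Reduce: 13 ≡ 6 (mod 7). Now have -(6|7).
Factor out 2: 6 = 2·3. Since 7 ≡ 7 (mod 8), (2|7) = +1. Now have -(3|7).
Both 3 ≡ 3 and 7 ≡ 3 (mod 4), so reciprocity gives (3|7) = -(7|3). Reduce: 7 ≡ 1 (mod 3). Now have (1|3).
(1|3) = 1. Collecting the sign factors: 1.
(-15839|9923) = 1, and 9923 is prime, so -15839 is a quadratic residue mod 9923.

yes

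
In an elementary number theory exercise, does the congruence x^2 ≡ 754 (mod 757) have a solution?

(754/757)
  = -(377/757)    [757 ≡ 5 mod 8 ⇒ (2/757) = -1]
  = -(757/377)    [QR: 377 ≡ 1 mod 4, sign kept]
  = -(3/377)    [757 ≡ 3 mod 377]
  = -(377/3)    [QR: 377 ≡ 1 mod 4, sign kept]
  = -(2/3)    [377 ≡ 2 mod 3]
  = (1/3)    [3 ≡ 3 mod 8 ⇒ (2/3) = -1]
  = 1    [(1/3) = 1]
The Legendre symbol is 1, so x^2 ≡ 754 (mod 757) has solution.

yes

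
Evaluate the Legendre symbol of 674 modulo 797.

Factor out 2: 674 = 2·337. Since 797 ≡ 5 (mod 8), (2/797) = -1. Now have -(337/797).
337 ≡ 1 (mod 4), so quadratic reciprocity gives (337/797) = (797/337). Reduce: 797 ≡ 123 (mod 337). Now have -(123/337).
337 ≡ 1 (mod 4), so quadratic reciprocity gives (123/337) = (337/123). Reduce: 337 ≡ 91 (mod 123). Now have -(91/123).
Both 91 ≡ 3 and 123 ≡ 3 (mod 4), so reciprocity gives (91/123) = -(123/91). Reduce: 123 ≡ 32 (mod 91). Now have (32/91).
Factor out 2: 32 = 2^5. Since 91 ≡ 3 (mod 8), (2/91) = -1, and (2/91)^5 = -1. Now have -(1/91).
(1/91) = 1. Collecting the sign factors: -1.

-1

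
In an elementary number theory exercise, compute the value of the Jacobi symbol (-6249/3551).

(-6249/3551)
  = (853/3551)    [-6249 ≡ 853 mod 3551]
  = (3551/853)    [QR: 853 ≡ 1 mod 4, sign kept]
  = (139/853)    [3551 ≡ 139 mod 853]
  = (853/139)    [QR: 853 ≡ 1 mod 4, sign kept]
  = (19/139)    [853 ≡ 19 mod 139]
  = -(139/19)    [QR: both ≡ 3 mod 4, sign flips]
  = -(6/19)    [139 ≡ 6 mod 19]
  = (3/19)    [19 ≡ 3 mod 8 ⇒ (2/19) = -1]
  = -(19/3)    [QR: both ≡ 3 mod 4, sign flips]
  = -(1/3)    [19 ≡ 1 mod 3]
  = -1    [(1/3) = 1]

-1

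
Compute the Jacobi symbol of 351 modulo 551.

-1

Both 351 ≡ 3 and 551 ≡ 3 (mod 4), so reciprocity gives (351/551) = -(551/351). Reduce: 551 ≡ 200 (mod 351). Now have -(200/351).
Factor out 2: 200 = 2^3·25. Since 351 ≡ 7 (mod 8), (2/351) = +1, and (2/351)^3 = +1. Now have -(25/351).
25 ≡ 1 (mod 4), so quadratic reciprocity gives (25/351) = (351/25). Reduce: 351 ≡ 1 (mod 25). Now have -(1/25).
(1/25) = 1. Collecting the sign factors: -1.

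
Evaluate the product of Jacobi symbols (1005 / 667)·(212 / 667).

By multiplicativity, (1005·212 / 667) = (1005 / 667)·(212 / 667).
First factor (1005 / 667):
Reduce the numerator: 1005 ≡ 338 (mod 667), so (1005 / 667) = (338 / 667).
Factor out 2: 338 = 2·169. Since 667 ≡ 3 (mod 8), (2 / 667) = -1. Now have -(169 / 667).
169 ≡ 1 (mod 4), so quadratic reciprocity gives (169 / 667) = (667 / 169). Reduce: 667 ≡ 160 (mod 169). Now have -(160 / 169).
Factor out 2: 160 = 2^5·5. Since 169 ≡ 1 (mod 8), (2 / 169) = +1, and (2 / 169)^5 = +1. Now have -(5 / 169).
5 ≡ 1 (mod 4), so quadratic reciprocity gives (5 / 169) = (169 / 5). Reduce: 169 ≡ 4 (mod 5). Now have -(4 / 5).
Factor out 2: 4 = 2^2. Since 5 ≡ 5 (mod 8), (2 / 5) = -1, and (2 / 5)^2 = +1. Now have -(1 / 5).
(1 / 5) = 1. Collecting the sign factors: -1.
Second factor (212 / 667):
Factor out 2: 212 = 2^2·53. Since 667 ≡ 3 (mod 8), (2 / 667) = -1, and (2 / 667)^2 = +1. Now have (53 / 667).
53 ≡ 1 (mod 4), so quadratic reciprocity gives (53 / 667) = (667 / 53). Reduce: 667 ≡ 31 (mod 53). Now have (31 / 53).
53 ≡ 1 (mod 4), so quadratic reciprocity gives (31 / 53) = (53 / 31). Reduce: 53 ≡ 22 (mod 31). Now have (22 / 31).
Factor out 2: 22 = 2·11. Since 31 ≡ 7 (mod 8), (2 / 31) = +1. Now have (11 / 31).
Both 11 ≡ 3 and 31 ≡ 3 (mod 4), so reciprocity gives (11 / 31) = -(31 / 11). Reduce: 31 ≡ 9 (mod 11). Now have -(9 / 11).
9 ≡ 1 (mod 4), so quadratic reciprocity gives (9 / 11) = (11 / 9). Reduce: 11 ≡ 2 (mod 9). Now have -(2 / 9).
Factor out 2: 2 = 2. Since 9 ≡ 1 (mod 8), (2 / 9) = +1. Now have -(1 / 9).
(1 / 9) = 1. Collecting the sign factors: -1.
Product: (-1)·(-1) = 1.

1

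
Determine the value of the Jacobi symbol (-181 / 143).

Reduce the numerator: -181 ≡ 105 (mod 143), so (-181 / 143) = (105 / 143).
105 ≡ 1 (mod 4), so quadratic reciprocity gives (105 / 143) = (143 / 105). Reduce: 143 ≡ 38 (mod 105). Now have (38 / 105).
Factor out 2: 38 = 2·19. Since 105 ≡ 1 (mod 8), (2 / 105) = +1. Now have (19 / 105).
105 ≡ 1 (mod 4), so quadratic reciprocity gives (19 / 105) = (105 / 19). Reduce: 105 ≡ 10 (mod 19). Now have (10 / 19).
Factor out 2: 10 = 2·5. Since 19 ≡ 3 (mod 8), (2 / 19) = -1. Now have -(5 / 19).
5 ≡ 1 (mod 4), so quadratic reciprocity gives (5 / 19) = (19 / 5). Reduce: 19 ≡ 4 (mod 5). Now have -(4 / 5).
Factor out 2: 4 = 2^2. Since 5 ≡ 5 (mod 8), (2 / 5) = -1, and (2 / 5)^2 = +1. Now have -(1 / 5).
(1 / 5) = 1. Collecting the sign factors: -1.

-1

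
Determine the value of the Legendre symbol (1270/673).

-1

(1270/673)
  = (597/673)    [1270 ≡ 597 mod 673]
  = (673/597)    [QR: 597 ≡ 1 mod 4, sign kept]
  = (76/597)    [673 ≡ 76 mod 597]
  = (19/597)    [597 ≡ 5 mod 8 ⇒ (2/597)^2 = +1]
  = (597/19)    [QR: 597 ≡ 1 mod 4, sign kept]
  = (8/19)    [597 ≡ 8 mod 19]
  = -(1/19)    [19 ≡ 3 mod 8 ⇒ (2/19)^3 = -1]
  = -1    [(1/19) = 1]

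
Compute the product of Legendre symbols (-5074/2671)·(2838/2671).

1

By multiplicativity, (-5074·2838/2671) = (-5074/2671)·(2838/2671).
First factor (-5074/2671):
(-5074/2671)
  = (268/2671)    [-5074 ≡ 268 mod 2671]
  = (67/2671)    [2671 ≡ 7 mod 8 ⇒ (2/2671)^2 = +1]
  = -(2671/67)    [QR: both ≡ 3 mod 4, sign flips]
  = -(58/67)    [2671 ≡ 58 mod 67]
  = (29/67)    [67 ≡ 3 mod 8 ⇒ (2/67) = -1]
  = (67/29)    [QR: 29 ≡ 1 mod 4, sign kept]
  = (9/29)    [67 ≡ 9 mod 29]
  = (29/9)    [QR: 9 ≡ 1 mod 4, sign kept]
  = (2/9)    [29 ≡ 2 mod 9]
  = (1/9)    [9 ≡ 1 mod 8 ⇒ (2/9) = +1]
  = 1    [(1/9) = 1]
Second factor (2838/2671):
(2838/2671)
  = (167/2671)    [2838 ≡ 167 mod 2671]
  = -(2671/167)    [QR: both ≡ 3 mod 4, sign flips]
  = -(166/167)    [2671 ≡ 166 mod 167]
  = -(83/167)    [167 ≡ 7 mod 8 ⇒ (2/167) = +1]
  = (167/83)    [QR: both ≡ 3 mod 4, sign flips]
  = (1/83)    [167 ≡ 1 mod 83]
  = 1    [(1/83) = 1]
Product: (1)·(1) = 1.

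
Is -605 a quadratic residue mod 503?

yes

(-605/503)
  = (401/503)    [-605 ≡ 401 mod 503]
  = (503/401)    [QR: 401 ≡ 1 mod 4, sign kept]
  = (102/401)    [503 ≡ 102 mod 401]
  = (51/401)    [401 ≡ 1 mod 8 ⇒ (2/401) = +1]
  = (401/51)    [QR: 401 ≡ 1 mod 4, sign kept]
  = (44/51)    [401 ≡ 44 mod 51]
  = (11/51)    [51 ≡ 3 mod 8 ⇒ (2/51)^2 = +1]
  = -(51/11)    [QR: both ≡ 3 mod 4, sign flips]
  = -(7/11)    [51 ≡ 7 mod 11]
  = (11/7)    [QR: both ≡ 3 mod 4, sign flips]
  = (4/7)    [11 ≡ 4 mod 7]
  = (1/7)    [7 ≡ 7 mod 8 ⇒ (2/7)^2 = +1]
  = 1    [(1/7) = 1]
(-605/503) = 1, and 503 is prime, so -605 is a quadratic residue mod 503.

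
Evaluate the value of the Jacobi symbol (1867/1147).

(1867/1147)
  = (720/1147)    [1867 ≡ 720 mod 1147]
  = (45/1147)    [1147 ≡ 3 mod 8 ⇒ (2/1147)^4 = +1]
  = (1147/45)    [QR: 45 ≡ 1 mod 4, sign kept]
  = (22/45)    [1147 ≡ 22 mod 45]
  = -(11/45)    [45 ≡ 5 mod 8 ⇒ (2/45) = -1]
  = -(45/11)    [QR: 45 ≡ 1 mod 4, sign kept]
  = -(1/11)    [45 ≡ 1 mod 11]
  = -1    [(1/11) = 1]

-1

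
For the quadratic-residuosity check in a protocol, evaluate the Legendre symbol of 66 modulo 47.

-1

Reduce the numerator: 66 ≡ 19 (mod 47), so (66/47) = (19/47).
Both 19 ≡ 3 and 47 ≡ 3 (mod 4), so reciprocity gives (19/47) = -(47/19). Reduce: 47 ≡ 9 (mod 19). Now have -(9/19).
9 ≡ 1 (mod 4), so quadratic reciprocity gives (9/19) = (19/9). Reduce: 19 ≡ 1 (mod 9). Now have -(1/9).
(1/9) = 1. Collecting the sign factors: -1.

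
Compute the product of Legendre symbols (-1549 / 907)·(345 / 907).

By multiplicativity, (-1549·345 / 907) = (-1549 / 907)·(345 / 907).
First factor (-1549 / 907):
Reduce the numerator: -1549 ≡ 265 (mod 907), so (-1549 / 907) = (265 / 907).
265 ≡ 1 (mod 4), so quadratic reciprocity gives (265 / 907) = (907 / 265). Reduce: 907 ≡ 112 (mod 265). Now have (112 / 265).
Factor out 2: 112 = 2^4·7. Since 265 ≡ 1 (mod 8), (2 / 265) = +1, and (2 / 265)^4 = +1. Now have (7 / 265).
265 ≡ 1 (mod 4), so quadratic reciprocity gives (7 / 265) = (265 / 7). Reduce: 265 ≡ 6 (mod 7). Now have (6 / 7).
Factor out 2: 6 = 2·3. Since 7 ≡ 7 (mod 8), (2 / 7) = +1. Now have (3 / 7).
Both 3 ≡ 3 and 7 ≡ 3 (mod 4), so reciprocity gives (3 / 7) = -(7 / 3). Reduce: 7 ≡ 1 (mod 3). Now have -(1 / 3).
(1 / 3) = 1. Collecting the sign factors: -1.
Second factor (345 / 907):
345 ≡ 1 (mod 4), so quadratic reciprocity gives (345 / 907) = (907 / 345). Reduce: 907 ≡ 217 (mod 345). Now have (217 / 345).
217 ≡ 1 (mod 4), so quadratic reciprocity gives (217 / 345) = (345 / 217). Reduce: 345 ≡ 128 (mod 217). Now have (128 / 217).
Factor out 2: 128 = 2^7. Since 217 ≡ 1 (mod 8), (2 / 217) = +1, and (2 / 217)^7 = +1. Now have (1 / 217).
(1 / 217) = 1. Collecting the sign factors: 1.
Product: (-1)·(1) = -1.

-1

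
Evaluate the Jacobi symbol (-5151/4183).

Reduce the numerator: -5151 ≡ 3215 (mod 4183), so (-5151/4183) = (3215/4183).
Both 3215 ≡ 3 and 4183 ≡ 3 (mod 4), so reciprocity gives (3215/4183) = -(4183/3215). Reduce: 4183 ≡ 968 (mod 3215). Now have -(968/3215).
Factor out 2: 968 = 2^3·121. Since 3215 ≡ 7 (mod 8), (2/3215) = +1, and (2/3215)^3 = +1. Now have -(121/3215).
121 ≡ 1 (mod 4), so quadratic reciprocity gives (121/3215) = (3215/121). Reduce: 3215 ≡ 69 (mod 121). Now have -(69/121).
69 ≡ 1 (mod 4), so quadratic reciprocity gives (69/121) = (121/69). Reduce: 121 ≡ 52 (mod 69). Now have -(52/69).
Factor out 2: 52 = 2^2·13. Since 69 ≡ 5 (mod 8), (2/69) = -1, and (2/69)^2 = +1. Now have -(13/69).
13 ≡ 1 (mod 4), so quadratic reciprocity gives (13/69) = (69/13). Reduce: 69 ≡ 4 (mod 13). Now have -(4/13).
Factor out 2: 4 = 2^2. Since 13 ≡ 5 (mod 8), (2/13) = -1, and (2/13)^2 = +1. Now have -(1/13).
(1/13) = 1. Collecting the sign factors: -1.

-1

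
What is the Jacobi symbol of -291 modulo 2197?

-1

Pull out -1: (-291 / 2197) = (-1 / 2197)·(291 / 2197). Since 2197 ≡ 1 (mod 4), (-1 / 2197) = +1. Now have (291 / 2197).
2197 ≡ 1 (mod 4), so quadratic reciprocity gives (291 / 2197) = (2197 / 291). Reduce: 2197 ≡ 160 (mod 291). Now have (160 / 291).
Factor out 2: 160 = 2^5·5. Since 291 ≡ 3 (mod 8), (2 / 291) = -1, and (2 / 291)^5 = -1. Now have -(5 / 291).
5 ≡ 1 (mod 4), so quadratic reciprocity gives (5 / 291) = (291 / 5). Reduce: 291 ≡ 1 (mod 5). Now have -(1 / 5).
(1 / 5) = 1. Collecting the sign factors: -1.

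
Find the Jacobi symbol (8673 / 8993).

-1

8673 ≡ 1 (mod 4), so quadratic reciprocity gives (8673 / 8993) = (8993 / 8673). Reduce: 8993 ≡ 320 (mod 8673). Now have (320 / 8673).
Factor out 2: 320 = 2^6·5. Since 8673 ≡ 1 (mod 8), (2 / 8673) = +1, and (2 / 8673)^6 = +1. Now have (5 / 8673).
5 ≡ 1 (mod 4), so quadratic reciprocity gives (5 / 8673) = (8673 / 5). Reduce: 8673 ≡ 3 (mod 5). Now have (3 / 5).
5 ≡ 1 (mod 4), so quadratic reciprocity gives (3 / 5) = (5 / 3). Reduce: 5 ≡ 2 (mod 3). Now have (2 / 3).
Factor out 2: 2 = 2. Since 3 ≡ 3 (mod 8), (2 / 3) = -1. Now have -(1 / 3).
(1 / 3) = 1. Collecting the sign factors: -1.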